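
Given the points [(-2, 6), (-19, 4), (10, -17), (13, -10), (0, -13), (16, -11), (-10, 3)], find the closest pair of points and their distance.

Computing all pairwise distances among 7 points:

d((-2, 6), (-19, 4)) = 17.1172
d((-2, 6), (10, -17)) = 25.9422
d((-2, 6), (13, -10)) = 21.9317
d((-2, 6), (0, -13)) = 19.105
d((-2, 6), (16, -11)) = 24.7588
d((-2, 6), (-10, 3)) = 8.544
d((-19, 4), (10, -17)) = 35.805
d((-19, 4), (13, -10)) = 34.9285
d((-19, 4), (0, -13)) = 25.4951
d((-19, 4), (16, -11)) = 38.0789
d((-19, 4), (-10, 3)) = 9.0554
d((10, -17), (13, -10)) = 7.6158
d((10, -17), (0, -13)) = 10.7703
d((10, -17), (16, -11)) = 8.4853
d((10, -17), (-10, 3)) = 28.2843
d((13, -10), (0, -13)) = 13.3417
d((13, -10), (16, -11)) = 3.1623 <-- minimum
d((13, -10), (-10, 3)) = 26.4197
d((0, -13), (16, -11)) = 16.1245
d((0, -13), (-10, 3)) = 18.868
d((16, -11), (-10, 3)) = 29.5296

Closest pair: (13, -10) and (16, -11) with distance 3.1623

The closest pair is (13, -10) and (16, -11) with Euclidean distance 3.1623. For 7 points, brute-force pairwise comparison is shown above. For large n, the divide-and-conquer algorithm (sort by x, recurse on halves, check the dividing strip) achieves O(n log n).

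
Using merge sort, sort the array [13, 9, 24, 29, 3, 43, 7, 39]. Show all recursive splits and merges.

Merge sort trace:

Split: [13, 9, 24, 29, 3, 43, 7, 39] -> [13, 9, 24, 29] and [3, 43, 7, 39]
  Split: [13, 9, 24, 29] -> [13, 9] and [24, 29]
    Split: [13, 9] -> [13] and [9]
    Merge: [13] + [9] -> [9, 13]
    Split: [24, 29] -> [24] and [29]
    Merge: [24] + [29] -> [24, 29]
  Merge: [9, 13] + [24, 29] -> [9, 13, 24, 29]
  Split: [3, 43, 7, 39] -> [3, 43] and [7, 39]
    Split: [3, 43] -> [3] and [43]
    Merge: [3] + [43] -> [3, 43]
    Split: [7, 39] -> [7] and [39]
    Merge: [7] + [39] -> [7, 39]
  Merge: [3, 43] + [7, 39] -> [3, 7, 39, 43]
Merge: [9, 13, 24, 29] + [3, 7, 39, 43] -> [3, 7, 9, 13, 24, 29, 39, 43]

Final sorted array: [3, 7, 9, 13, 24, 29, 39, 43]

The merge sort proceeds by recursively splitting the array and merging sorted halves.
After all merges, the sorted array is [3, 7, 9, 13, 24, 29, 39, 43].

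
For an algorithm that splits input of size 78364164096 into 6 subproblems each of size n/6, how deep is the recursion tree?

For divide and conquer with division factor 6:

Problem sizes at each level:
Level 0: 78364164096
Level 1: 13060694016
Level 2: 2176782336
Level 3: 362797056
Level 4: 60466176
Level 5: 10077696
Level 6: 1679616
Level 7: 279936
Level 8: 46656
Level 9: 7776
Level 10: 1296
Level 11: 216
Level 12: 36
Level 13: 6
Level 14: 1

The root is level 0 and the size-1 base case is level 14 (the tree spans levels 0 through 14, i.e. 15 levels counting the root), so the depth is the number of divisions: log_6(78364164096) = 14

The recursion tree depth is log_6(78364164096) = 14. At each level, the problem size is divided by 6, so it takes 14 divisions to reduce to a base case of size 1. The algorithm makes 6 recursive calls at each level.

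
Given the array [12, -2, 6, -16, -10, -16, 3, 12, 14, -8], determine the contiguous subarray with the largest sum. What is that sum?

Using Kadane's algorithm on [12, -2, 6, -16, -10, -16, 3, 12, 14, -8]:

Scanning through the array:
Position 1 (value -2): max_ending_here = 10, max_so_far = 12
Position 2 (value 6): max_ending_here = 16, max_so_far = 16
Position 3 (value -16): max_ending_here = 0, max_so_far = 16
Position 4 (value -10): max_ending_here = -10, max_so_far = 16
Position 5 (value -16): max_ending_here = -16, max_so_far = 16
Position 6 (value 3): max_ending_here = 3, max_so_far = 16
Position 7 (value 12): max_ending_here = 15, max_so_far = 16
Position 8 (value 14): max_ending_here = 29, max_so_far = 29
Position 9 (value -8): max_ending_here = 21, max_so_far = 29

Maximum subarray: [3, 12, 14]
Maximum sum: 29

The maximum subarray is [3, 12, 14] with sum 29. This subarray runs from index 6 to index 8.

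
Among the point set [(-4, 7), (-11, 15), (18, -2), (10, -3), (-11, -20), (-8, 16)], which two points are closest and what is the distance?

Computing all pairwise distances among 6 points:

d((-4, 7), (-11, 15)) = 10.6301
d((-4, 7), (18, -2)) = 23.7697
d((-4, 7), (10, -3)) = 17.2047
d((-4, 7), (-11, -20)) = 27.8927
d((-4, 7), (-8, 16)) = 9.8489
d((-11, 15), (18, -2)) = 33.6155
d((-11, 15), (10, -3)) = 27.6586
d((-11, 15), (-11, -20)) = 35.0
d((-11, 15), (-8, 16)) = 3.1623 <-- minimum
d((18, -2), (10, -3)) = 8.0623
d((18, -2), (-11, -20)) = 34.1321
d((18, -2), (-8, 16)) = 31.6228
d((10, -3), (-11, -20)) = 27.0185
d((10, -3), (-8, 16)) = 26.1725
d((-11, -20), (-8, 16)) = 36.1248

Closest pair: (-11, 15) and (-8, 16) with distance 3.1623

The closest pair is (-11, 15) and (-8, 16) with Euclidean distance 3.1623. For 6 points, brute-force pairwise comparison is shown above. For large n, the divide-and-conquer algorithm (sort by x, recurse on halves, check the dividing strip) achieves O(n log n).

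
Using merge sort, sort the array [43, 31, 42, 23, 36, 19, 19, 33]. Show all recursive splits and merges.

Merge sort trace:

Split: [43, 31, 42, 23, 36, 19, 19, 33] -> [43, 31, 42, 23] and [36, 19, 19, 33]
  Split: [43, 31, 42, 23] -> [43, 31] and [42, 23]
    Split: [43, 31] -> [43] and [31]
    Merge: [43] + [31] -> [31, 43]
    Split: [42, 23] -> [42] and [23]
    Merge: [42] + [23] -> [23, 42]
  Merge: [31, 43] + [23, 42] -> [23, 31, 42, 43]
  Split: [36, 19, 19, 33] -> [36, 19] and [19, 33]
    Split: [36, 19] -> [36] and [19]
    Merge: [36] + [19] -> [19, 36]
    Split: [19, 33] -> [19] and [33]
    Merge: [19] + [33] -> [19, 33]
  Merge: [19, 36] + [19, 33] -> [19, 19, 33, 36]
Merge: [23, 31, 42, 43] + [19, 19, 33, 36] -> [19, 19, 23, 31, 33, 36, 42, 43]

Final sorted array: [19, 19, 23, 31, 33, 36, 42, 43]

The merge sort proceeds by recursively splitting the array and merging sorted halves.
After all merges, the sorted array is [19, 19, 23, 31, 33, 36, 42, 43].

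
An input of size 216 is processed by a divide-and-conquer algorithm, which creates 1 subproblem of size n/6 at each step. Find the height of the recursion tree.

For divide and conquer with division factor 6:

Problem sizes at each level:
Level 0: 216
Level 1: 36
Level 2: 6
Level 3: 1

The root is level 0 and the size-1 base case is level 3 (the tree spans levels 0 through 3, i.e. 4 levels counting the root), so the depth is the number of divisions: log_6(216) = 3

The recursion tree depth is log_6(216) = 3. At each level, the problem size is divided by 6, so it takes 3 divisions to reduce to a base case of size 1. The algorithm makes 1 recursive call at each level.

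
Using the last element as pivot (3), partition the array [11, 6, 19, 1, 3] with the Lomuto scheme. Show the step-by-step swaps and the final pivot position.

Lomuto partition with pivot = 3:

Initial array: [11, 6, 19, 1, 3]

arr[0]=11 > 3: no swap
arr[1]=6 > 3: no swap
arr[2]=19 > 3: no swap
arr[3]=1 <= 3: swap with position 0, array becomes [1, 6, 19, 11, 3]

Place pivot at position 1: [1, 3, 19, 11, 6]
Pivot position: 1

After partitioning with pivot 3, the array becomes [1, 3, 19, 11, 6]. The pivot is placed at index 1. All elements to the left of the pivot are <= 3, and all elements to the right are > 3.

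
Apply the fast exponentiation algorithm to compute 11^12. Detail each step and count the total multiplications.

Computing 11^12 by squaring (build up from 11^1; each line after the first costs one multiplication):

11^1 = 11
11^2 = (11^1)^2 = 11^2 = 121
11^3 = 11 * 11^2 = 11 * 121 = 1331
11^6 = (11^3)^2 = 1331^2 = 1771561
11^12 = (11^6)^2 = 1771561^2 = 3138428376721

Result: 3138428376721
Multiplications needed: 4 (4 lines after 11^1)

11^12 = 3138428376721. Using exponentiation by squaring, this requires 4 multiplications. The key idea: if the exponent is even, square the half-power; if odd, multiply by the base once.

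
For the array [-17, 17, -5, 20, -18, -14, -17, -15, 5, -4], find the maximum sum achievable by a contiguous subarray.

Using Kadane's algorithm on [-17, 17, -5, 20, -18, -14, -17, -15, 5, -4]:

Scanning through the array:
Position 1 (value 17): max_ending_here = 17, max_so_far = 17
Position 2 (value -5): max_ending_here = 12, max_so_far = 17
Position 3 (value 20): max_ending_here = 32, max_so_far = 32
Position 4 (value -18): max_ending_here = 14, max_so_far = 32
Position 5 (value -14): max_ending_here = 0, max_so_far = 32
Position 6 (value -17): max_ending_here = -17, max_so_far = 32
Position 7 (value -15): max_ending_here = -15, max_so_far = 32
Position 8 (value 5): max_ending_here = 5, max_so_far = 32
Position 9 (value -4): max_ending_here = 1, max_so_far = 32

Maximum subarray: [17, -5, 20]
Maximum sum: 32

The maximum subarray is [17, -5, 20] with sum 32. This subarray runs from index 1 to index 3.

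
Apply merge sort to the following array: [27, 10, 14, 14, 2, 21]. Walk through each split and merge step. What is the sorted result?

Merge sort trace:

Split: [27, 10, 14, 14, 2, 21] -> [27, 10, 14] and [14, 2, 21]
  Split: [27, 10, 14] -> [27] and [10, 14]
    Split: [10, 14] -> [10] and [14]
    Merge: [10] + [14] -> [10, 14]
  Merge: [27] + [10, 14] -> [10, 14, 27]
  Split: [14, 2, 21] -> [14] and [2, 21]
    Split: [2, 21] -> [2] and [21]
    Merge: [2] + [21] -> [2, 21]
  Merge: [14] + [2, 21] -> [2, 14, 21]
Merge: [10, 14, 27] + [2, 14, 21] -> [2, 10, 14, 14, 21, 27]

Final sorted array: [2, 10, 14, 14, 21, 27]

The merge sort proceeds by recursively splitting the array and merging sorted halves.
After all merges, the sorted array is [2, 10, 14, 14, 21, 27].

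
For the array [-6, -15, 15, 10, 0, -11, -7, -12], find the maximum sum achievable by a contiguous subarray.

Using Kadane's algorithm on [-6, -15, 15, 10, 0, -11, -7, -12]:

Scanning through the array:
Position 1 (value -15): max_ending_here = -15, max_so_far = -6
Position 2 (value 15): max_ending_here = 15, max_so_far = 15
Position 3 (value 10): max_ending_here = 25, max_so_far = 25
Position 4 (value 0): max_ending_here = 25, max_so_far = 25
Position 5 (value -11): max_ending_here = 14, max_so_far = 25
Position 6 (value -7): max_ending_here = 7, max_so_far = 25
Position 7 (value -12): max_ending_here = -5, max_so_far = 25

Maximum subarray: [15, 10]
Maximum sum: 25

The maximum subarray is [15, 10] with sum 25. This subarray runs from index 2 to index 3.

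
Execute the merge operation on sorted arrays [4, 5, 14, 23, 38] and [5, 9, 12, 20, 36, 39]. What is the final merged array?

Merging process:

Compare 4 vs 5: take 4 from left. Merged: [4]
Compare 5 vs 5: take 5 from left. Merged: [4, 5]
Compare 14 vs 5: take 5 from right. Merged: [4, 5, 5]
Compare 14 vs 9: take 9 from right. Merged: [4, 5, 5, 9]
Compare 14 vs 12: take 12 from right. Merged: [4, 5, 5, 9, 12]
Compare 14 vs 20: take 14 from left. Merged: [4, 5, 5, 9, 12, 14]
Compare 23 vs 20: take 20 from right. Merged: [4, 5, 5, 9, 12, 14, 20]
Compare 23 vs 36: take 23 from left. Merged: [4, 5, 5, 9, 12, 14, 20, 23]
Compare 38 vs 36: take 36 from right. Merged: [4, 5, 5, 9, 12, 14, 20, 23, 36]
Compare 38 vs 39: take 38 from left. Merged: [4, 5, 5, 9, 12, 14, 20, 23, 36, 38]
Append remaining from right: [39]. Merged: [4, 5, 5, 9, 12, 14, 20, 23, 36, 38, 39]

Final merged array: [4, 5, 5, 9, 12, 14, 20, 23, 36, 38, 39]
Total comparisons: 10

The merged array is [4, 5, 5, 9, 12, 14, 20, 23, 36, 38, 39], requiring 10 comparisons. The merge step runs in O(n) time where n is the total number of elements.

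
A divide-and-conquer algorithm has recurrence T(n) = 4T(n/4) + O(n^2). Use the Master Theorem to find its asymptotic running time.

Master Theorem for T(n) = 4T(n/4) + O(n^2):

a = 4, b = 4, c = 2
log_b(a) = log_4(4) = 1.0000

Case 3: c = 2 > log_4(4) = 1.0000
T(n) = O(n^2) = O(n^2)

For T(n) = 4T(n/4) + O(n^2): log_4(4) = 1.0000. This is Case 3 of the Master Theorem (c > log_b(a), work dominated by root), giving O(n^2).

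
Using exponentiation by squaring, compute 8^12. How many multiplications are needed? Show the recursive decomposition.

Computing 8^12 by squaring (build up from 8^1; each line after the first costs one multiplication):

8^1 = 8
8^2 = (8^1)^2 = 8^2 = 64
8^3 = 8 * 8^2 = 8 * 64 = 512
8^6 = (8^3)^2 = 512^2 = 262144
8^12 = (8^6)^2 = 262144^2 = 68719476736

Result: 68719476736
Multiplications needed: 4 (4 lines after 8^1)

8^12 = 68719476736. Using exponentiation by squaring, this requires 4 multiplications. The key idea: if the exponent is even, square the half-power; if odd, multiply by the base once.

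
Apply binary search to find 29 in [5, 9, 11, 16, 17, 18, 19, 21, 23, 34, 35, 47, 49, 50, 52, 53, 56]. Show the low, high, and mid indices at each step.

Binary search for 29 in [5, 9, 11, 16, 17, 18, 19, 21, 23, 34, 35, 47, 49, 50, 52, 53, 56]:

lo=0, hi=16, mid=8, arr[mid]=23 -> 23 < 29, search right half
lo=9, hi=16, mid=12, arr[mid]=49 -> 49 > 29, search left half
lo=9, hi=11, mid=10, arr[mid]=35 -> 35 > 29, search left half
lo=9, hi=9, mid=9, arr[mid]=34 -> 34 > 29, search left half
lo=9 > hi=8, target 29 not found

Binary search determines that 29 is not in the array after 4 comparisons. The search space was exhausted without finding the target.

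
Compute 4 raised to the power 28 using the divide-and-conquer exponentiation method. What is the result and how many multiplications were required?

Computing 4^28 by squaring (build up from 4^1; each line after the first costs one multiplication):

4^1 = 4
4^2 = (4^1)^2 = 4^2 = 16
4^3 = 4 * 4^2 = 4 * 16 = 64
4^6 = (4^3)^2 = 64^2 = 4096
4^7 = 4 * 4^6 = 4 * 4096 = 16384
4^14 = (4^7)^2 = 16384^2 = 268435456
4^28 = (4^14)^2 = 268435456^2 = 72057594037927936

Result: 72057594037927936
Multiplications needed: 6 (6 lines after 4^1)

4^28 = 72057594037927936. Using exponentiation by squaring, this requires 6 multiplications. The key idea: if the exponent is even, square the half-power; if odd, multiply by the base once.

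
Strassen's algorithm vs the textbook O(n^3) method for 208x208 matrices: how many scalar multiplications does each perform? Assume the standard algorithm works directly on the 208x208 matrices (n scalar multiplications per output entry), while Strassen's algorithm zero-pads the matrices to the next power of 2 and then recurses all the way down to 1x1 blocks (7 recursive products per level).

Matrix multiplication for 208x208 matrices:

Strassen's algorithm requires power-of-2 dimensions. Pad 208x208 to 256x256 (next power of 2).

Standard algorithm: 208^3 = 8998912 multiplications
Strassen's algorithm: 7^(log2(256)) = 7^8 = 5764801 multiplications
Savings: 8998912 - 5764801 = 3234111 multiplications

Standard: 8998912 multiplications (208^3). Strassen: 5764801 multiplications (7^8, after padding to 256x256). Strassen reduces 8 recursive multiplications to 7 at each level.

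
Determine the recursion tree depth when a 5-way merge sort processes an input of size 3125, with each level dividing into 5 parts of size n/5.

For divide and conquer with division factor 5:

Problem sizes at each level:
Level 0: 3125
Level 1: 625
Level 2: 125
Level 3: 25
Level 4: 5
Level 5: 1

The root is level 0 and the size-1 base case is level 5 (the tree spans levels 0 through 5, i.e. 6 levels counting the root), so the depth is the number of divisions: log_5(3125) = 5

The recursion tree depth is log_5(3125) = 5. At each level, the problem size is divided by 5, so it takes 5 divisions to reduce to a base case of size 1. The algorithm makes 5 recursive calls at each level.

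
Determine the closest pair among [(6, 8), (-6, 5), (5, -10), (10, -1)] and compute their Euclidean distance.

Computing all pairwise distances among 4 points:

d((6, 8), (-6, 5)) = 12.3693
d((6, 8), (5, -10)) = 18.0278
d((6, 8), (10, -1)) = 9.8489 <-- minimum
d((-6, 5), (5, -10)) = 18.6011
d((-6, 5), (10, -1)) = 17.088
d((5, -10), (10, -1)) = 10.2956

Closest pair: (6, 8) and (10, -1) with distance 9.8489

The closest pair is (6, 8) and (10, -1) with Euclidean distance 9.8489. For 4 points, brute-force pairwise comparison is shown above. For large n, the divide-and-conquer algorithm (sort by x, recurse on halves, check the dividing strip) achieves O(n log n).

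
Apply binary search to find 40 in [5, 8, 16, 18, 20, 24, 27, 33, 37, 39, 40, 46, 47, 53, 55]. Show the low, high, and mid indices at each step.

Binary search for 40 in [5, 8, 16, 18, 20, 24, 27, 33, 37, 39, 40, 46, 47, 53, 55]:

lo=0, hi=14, mid=7, arr[mid]=33 -> 33 < 40, search right half
lo=8, hi=14, mid=11, arr[mid]=46 -> 46 > 40, search left half
lo=8, hi=10, mid=9, arr[mid]=39 -> 39 < 40, search right half
lo=10, hi=10, mid=10, arr[mid]=40 -> Found target at index 10!

Binary search finds 40 at index 10 after 4 comparisons. The search repeatedly halves the search space by comparing with the middle element.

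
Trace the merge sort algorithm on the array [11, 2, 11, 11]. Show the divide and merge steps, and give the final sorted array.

Merge sort trace:

Split: [11, 2, 11, 11] -> [11, 2] and [11, 11]
  Split: [11, 2] -> [11] and [2]
  Merge: [11] + [2] -> [2, 11]
  Split: [11, 11] -> [11] and [11]
  Merge: [11] + [11] -> [11, 11]
Merge: [2, 11] + [11, 11] -> [2, 11, 11, 11]

Final sorted array: [2, 11, 11, 11]

The merge sort proceeds by recursively splitting the array and merging sorted halves.
After all merges, the sorted array is [2, 11, 11, 11].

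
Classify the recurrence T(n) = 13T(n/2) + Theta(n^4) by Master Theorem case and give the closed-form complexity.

Master Theorem for T(n) = 13T(n/2) + O(n^4):

a = 13, b = 2, c = 4
log_b(a) = log_2(13) = 3.7004

Case 3: c = 4 > log_2(13) = 3.7004
T(n) = O(n^4) = O(n^4)

For T(n) = 13T(n/2) + O(n^4): log_2(13) = 3.7004. This is Case 3 of the Master Theorem (c > log_b(a), work dominated by root), giving O(n^4).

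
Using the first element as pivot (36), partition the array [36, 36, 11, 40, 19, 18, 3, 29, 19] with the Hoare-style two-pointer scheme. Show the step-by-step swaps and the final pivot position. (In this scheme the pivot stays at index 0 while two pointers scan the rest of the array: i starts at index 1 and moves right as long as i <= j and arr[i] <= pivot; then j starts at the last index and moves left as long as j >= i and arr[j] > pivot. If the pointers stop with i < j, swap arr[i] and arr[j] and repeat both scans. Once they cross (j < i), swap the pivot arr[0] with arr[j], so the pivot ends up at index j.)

Hoare-style two-pointer partition with pivot = 36:

Initial array: [36, 36, 11, 40, 19, 18, 3, 29, 19]

Pointers start at i = 1, j = 8.
i stops at index 3 (arr[3]=40 > 36), j stops at index 8 (arr[8]=19 <= 36): swap arr[3] and arr[8], array becomes [36, 36, 11, 19, 19, 18, 3, 29, 40]
i ends at 8, j ends at 7: the pointers have crossed (j < i), so scanning stops.

Swap pivot arr[0] with arr[7] to place pivot at position 7: [29, 36, 11, 19, 19, 18, 3, 36, 40]
Pivot position: 7

After partitioning with pivot 36, the array becomes [29, 36, 11, 19, 19, 18, 3, 36, 40]. The pivot is placed at index 7. All elements to the left of the pivot are <= 36, and all elements to the right are > 36.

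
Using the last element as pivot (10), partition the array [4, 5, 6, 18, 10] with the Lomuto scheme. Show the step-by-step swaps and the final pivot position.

Lomuto partition with pivot = 10:

Initial array: [4, 5, 6, 18, 10]

arr[0]=4 <= 10: swap with position 0, array becomes [4, 5, 6, 18, 10]
arr[1]=5 <= 10: swap with position 1, array becomes [4, 5, 6, 18, 10]
arr[2]=6 <= 10: swap with position 2, array becomes [4, 5, 6, 18, 10]
arr[3]=18 > 10: no swap

Place pivot at position 3: [4, 5, 6, 10, 18]
Pivot position: 3

After partitioning with pivot 10, the array becomes [4, 5, 6, 10, 18]. The pivot is placed at index 3. All elements to the left of the pivot are <= 10, and all elements to the right are > 10.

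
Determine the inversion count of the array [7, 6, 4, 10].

Finding inversions in [7, 6, 4, 10]:

(0, 1): arr[0]=7 > arr[1]=6
(0, 2): arr[0]=7 > arr[2]=4
(1, 2): arr[1]=6 > arr[2]=4

Total inversions: 3

The array has 3 inversion(s): (0,1), (0,2), (1,2). Each pair (i,j) satisfies i < j and arr[i] > arr[j].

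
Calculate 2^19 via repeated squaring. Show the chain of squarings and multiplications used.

Computing 2^19 by squaring (build up from 2^1; each line after the first costs one multiplication):

2^1 = 2
2^2 = (2^1)^2 = 2^2 = 4
2^4 = (2^2)^2 = 4^2 = 16
2^8 = (2^4)^2 = 16^2 = 256
2^9 = 2 * 2^8 = 2 * 256 = 512
2^18 = (2^9)^2 = 512^2 = 262144
2^19 = 2 * 2^18 = 2 * 262144 = 524288

Result: 524288
Multiplications needed: 6 (6 lines after 2^1)

2^19 = 524288. Using exponentiation by squaring, this requires 6 multiplications. The key idea: if the exponent is even, square the half-power; if odd, multiply by the base once.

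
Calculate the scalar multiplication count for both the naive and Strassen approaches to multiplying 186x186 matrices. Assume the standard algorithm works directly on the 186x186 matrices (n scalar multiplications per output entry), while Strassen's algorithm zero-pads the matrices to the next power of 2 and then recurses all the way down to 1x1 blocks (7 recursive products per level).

Matrix multiplication for 186x186 matrices:

Strassen's algorithm requires power-of-2 dimensions. Pad 186x186 to 256x256 (next power of 2).

Standard algorithm: 186^3 = 6434856 multiplications
Strassen's algorithm: 7^(log2(256)) = 7^8 = 5764801 multiplications
Savings: 6434856 - 5764801 = 670055 multiplications

Standard: 6434856 multiplications (186^3). Strassen: 5764801 multiplications (7^8, after padding to 256x256). Strassen reduces 8 recursive multiplications to 7 at each level.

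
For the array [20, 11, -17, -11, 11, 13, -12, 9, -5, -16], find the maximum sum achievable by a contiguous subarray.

Using Kadane's algorithm on [20, 11, -17, -11, 11, 13, -12, 9, -5, -16]:

Scanning through the array:
Position 1 (value 11): max_ending_here = 31, max_so_far = 31
Position 2 (value -17): max_ending_here = 14, max_so_far = 31
Position 3 (value -11): max_ending_here = 3, max_so_far = 31
Position 4 (value 11): max_ending_here = 14, max_so_far = 31
Position 5 (value 13): max_ending_here = 27, max_so_far = 31
Position 6 (value -12): max_ending_here = 15, max_so_far = 31
Position 7 (value 9): max_ending_here = 24, max_so_far = 31
Position 8 (value -5): max_ending_here = 19, max_so_far = 31
Position 9 (value -16): max_ending_here = 3, max_so_far = 31

Maximum subarray: [20, 11]
Maximum sum: 31

The maximum subarray is [20, 11] with sum 31. This subarray runs from index 0 to index 1.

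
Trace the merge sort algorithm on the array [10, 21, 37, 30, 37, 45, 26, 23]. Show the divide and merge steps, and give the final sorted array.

Merge sort trace:

Split: [10, 21, 37, 30, 37, 45, 26, 23] -> [10, 21, 37, 30] and [37, 45, 26, 23]
  Split: [10, 21, 37, 30] -> [10, 21] and [37, 30]
    Split: [10, 21] -> [10] and [21]
    Merge: [10] + [21] -> [10, 21]
    Split: [37, 30] -> [37] and [30]
    Merge: [37] + [30] -> [30, 37]
  Merge: [10, 21] + [30, 37] -> [10, 21, 30, 37]
  Split: [37, 45, 26, 23] -> [37, 45] and [26, 23]
    Split: [37, 45] -> [37] and [45]
    Merge: [37] + [45] -> [37, 45]
    Split: [26, 23] -> [26] and [23]
    Merge: [26] + [23] -> [23, 26]
  Merge: [37, 45] + [23, 26] -> [23, 26, 37, 45]
Merge: [10, 21, 30, 37] + [23, 26, 37, 45] -> [10, 21, 23, 26, 30, 37, 37, 45]

Final sorted array: [10, 21, 23, 26, 30, 37, 37, 45]

The merge sort proceeds by recursively splitting the array and merging sorted halves.
After all merges, the sorted array is [10, 21, 23, 26, 30, 37, 37, 45].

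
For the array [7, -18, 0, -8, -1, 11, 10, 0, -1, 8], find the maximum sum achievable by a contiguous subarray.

Using Kadane's algorithm on [7, -18, 0, -8, -1, 11, 10, 0, -1, 8]:

Scanning through the array:
Position 1 (value -18): max_ending_here = -11, max_so_far = 7
Position 2 (value 0): max_ending_here = 0, max_so_far = 7
Position 3 (value -8): max_ending_here = -8, max_so_far = 7
Position 4 (value -1): max_ending_here = -1, max_so_far = 7
Position 5 (value 11): max_ending_here = 11, max_so_far = 11
Position 6 (value 10): max_ending_here = 21, max_so_far = 21
Position 7 (value 0): max_ending_here = 21, max_so_far = 21
Position 8 (value -1): max_ending_here = 20, max_so_far = 21
Position 9 (value 8): max_ending_here = 28, max_so_far = 28

Maximum subarray: [11, 10, 0, -1, 8]
Maximum sum: 28

The maximum subarray is [11, 10, 0, -1, 8] with sum 28. This subarray runs from index 5 to index 9.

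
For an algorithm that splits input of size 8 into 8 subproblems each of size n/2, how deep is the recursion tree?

For divide and conquer with division factor 2:

Problem sizes at each level:
Level 0: 8
Level 1: 4
Level 2: 2
Level 3: 1

The root is level 0 and the size-1 base case is level 3 (the tree spans levels 0 through 3, i.e. 4 levels counting the root), so the depth is the number of divisions: log_2(8) = 3

The recursion tree depth is log_2(8) = 3. At each level, the problem size is divided by 2, so it takes 3 divisions to reduce to a base case of size 1. The algorithm makes 8 recursive calls at each level.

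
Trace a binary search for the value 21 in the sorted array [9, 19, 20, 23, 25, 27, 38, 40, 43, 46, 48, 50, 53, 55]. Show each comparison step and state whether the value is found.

Binary search for 21 in [9, 19, 20, 23, 25, 27, 38, 40, 43, 46, 48, 50, 53, 55]:

lo=0, hi=13, mid=6, arr[mid]=38 -> 38 > 21, search left half
lo=0, hi=5, mid=2, arr[mid]=20 -> 20 < 21, search right half
lo=3, hi=5, mid=4, arr[mid]=25 -> 25 > 21, search left half
lo=3, hi=3, mid=3, arr[mid]=23 -> 23 > 21, search left half
lo=3 > hi=2, target 21 not found

Binary search determines that 21 is not in the array after 4 comparisons. The search space was exhausted without finding the target.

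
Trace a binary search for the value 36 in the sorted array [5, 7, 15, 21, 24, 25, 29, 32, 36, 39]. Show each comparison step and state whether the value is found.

Binary search for 36 in [5, 7, 15, 21, 24, 25, 29, 32, 36, 39]:

lo=0, hi=9, mid=4, arr[mid]=24 -> 24 < 36, search right half
lo=5, hi=9, mid=7, arr[mid]=32 -> 32 < 36, search right half
lo=8, hi=9, mid=8, arr[mid]=36 -> Found target at index 8!

Binary search finds 36 at index 8 after 3 comparisons. The search repeatedly halves the search space by comparing with the middle element.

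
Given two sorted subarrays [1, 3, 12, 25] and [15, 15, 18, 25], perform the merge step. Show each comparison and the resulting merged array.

Merging process:

Compare 1 vs 15: take 1 from left. Merged: [1]
Compare 3 vs 15: take 3 from left. Merged: [1, 3]
Compare 12 vs 15: take 12 from left. Merged: [1, 3, 12]
Compare 25 vs 15: take 15 from right. Merged: [1, 3, 12, 15]
Compare 25 vs 15: take 15 from right. Merged: [1, 3, 12, 15, 15]
Compare 25 vs 18: take 18 from right. Merged: [1, 3, 12, 15, 15, 18]
Compare 25 vs 25: take 25 from left. Merged: [1, 3, 12, 15, 15, 18, 25]
Append remaining from right: [25]. Merged: [1, 3, 12, 15, 15, 18, 25, 25]

Final merged array: [1, 3, 12, 15, 15, 18, 25, 25]
Total comparisons: 7

The merged array is [1, 3, 12, 15, 15, 18, 25, 25], requiring 7 comparisons. The merge step runs in O(n) time where n is the total number of elements.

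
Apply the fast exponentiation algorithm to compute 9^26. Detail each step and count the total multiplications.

Computing 9^26 by squaring (build up from 9^1; each line after the first costs one multiplication):

9^1 = 9
9^2 = (9^1)^2 = 9^2 = 81
9^3 = 9 * 9^2 = 9 * 81 = 729
9^6 = (9^3)^2 = 729^2 = 531441
9^12 = (9^6)^2 = 531441^2 = 282429536481
9^13 = 9 * 9^12 = 9 * 282429536481 = 2541865828329
9^26 = (9^13)^2 = 2541865828329^2 = 6461081889226673298932241

Result: 6461081889226673298932241
Multiplications needed: 6 (6 lines after 9^1)

9^26 = 6461081889226673298932241. Using exponentiation by squaring, this requires 6 multiplications. The key idea: if the exponent is even, square the half-power; if odd, multiply by the base once.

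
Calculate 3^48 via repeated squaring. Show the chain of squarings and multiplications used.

Computing 3^48 by squaring (build up from 3^1; each line after the first costs one multiplication):

3^1 = 3
3^2 = (3^1)^2 = 3^2 = 9
3^3 = 3 * 3^2 = 3 * 9 = 27
3^6 = (3^3)^2 = 27^2 = 729
3^12 = (3^6)^2 = 729^2 = 531441
3^24 = (3^12)^2 = 531441^2 = 282429536481
3^48 = (3^24)^2 = 282429536481^2 = 79766443076872509863361

Result: 79766443076872509863361
Multiplications needed: 6 (6 lines after 3^1)

3^48 = 79766443076872509863361. Using exponentiation by squaring, this requires 6 multiplications. The key idea: if the exponent is even, square the half-power; if odd, multiply by the base once.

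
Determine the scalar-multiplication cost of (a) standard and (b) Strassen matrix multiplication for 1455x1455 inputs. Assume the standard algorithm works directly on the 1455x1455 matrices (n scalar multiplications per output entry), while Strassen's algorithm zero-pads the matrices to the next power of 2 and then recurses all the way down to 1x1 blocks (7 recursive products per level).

Matrix multiplication for 1455x1455 matrices:

Strassen's algorithm requires power-of-2 dimensions. Pad 1455x1455 to 2048x2048 (next power of 2).

Standard algorithm: 1455^3 = 3080271375 multiplications
Strassen's algorithm: 7^(log2(2048)) = 7^11 = 1977326743 multiplications
Savings: 3080271375 - 1977326743 = 1102944632 multiplications

Standard: 3080271375 multiplications (1455^3). Strassen: 1977326743 multiplications (7^11, after padding to 2048x2048). Strassen reduces 8 recursive multiplications to 7 at each level.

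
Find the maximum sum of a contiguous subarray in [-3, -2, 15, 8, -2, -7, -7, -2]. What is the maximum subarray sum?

Using Kadane's algorithm on [-3, -2, 15, 8, -2, -7, -7, -2]:

Scanning through the array:
Position 1 (value -2): max_ending_here = -2, max_so_far = -2
Position 2 (value 15): max_ending_here = 15, max_so_far = 15
Position 3 (value 8): max_ending_here = 23, max_so_far = 23
Position 4 (value -2): max_ending_here = 21, max_so_far = 23
Position 5 (value -7): max_ending_here = 14, max_so_far = 23
Position 6 (value -7): max_ending_here = 7, max_so_far = 23
Position 7 (value -2): max_ending_here = 5, max_so_far = 23

Maximum subarray: [15, 8]
Maximum sum: 23

The maximum subarray is [15, 8] with sum 23. This subarray runs from index 2 to index 3.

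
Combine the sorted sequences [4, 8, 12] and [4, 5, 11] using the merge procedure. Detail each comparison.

Merging process:

Compare 4 vs 4: take 4 from left. Merged: [4]
Compare 8 vs 4: take 4 from right. Merged: [4, 4]
Compare 8 vs 5: take 5 from right. Merged: [4, 4, 5]
Compare 8 vs 11: take 8 from left. Merged: [4, 4, 5, 8]
Compare 12 vs 11: take 11 from right. Merged: [4, 4, 5, 8, 11]
Append remaining from left: [12]. Merged: [4, 4, 5, 8, 11, 12]

Final merged array: [4, 4, 5, 8, 11, 12]
Total comparisons: 5

The merged array is [4, 4, 5, 8, 11, 12], requiring 5 comparisons. The merge step runs in O(n) time where n is the total number of elements.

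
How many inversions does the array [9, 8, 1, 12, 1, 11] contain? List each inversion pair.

Finding inversions in [9, 8, 1, 12, 1, 11]:

(0, 1): arr[0]=9 > arr[1]=8
(0, 2): arr[0]=9 > arr[2]=1
(0, 4): arr[0]=9 > arr[4]=1
(1, 2): arr[1]=8 > arr[2]=1
(1, 4): arr[1]=8 > arr[4]=1
(3, 4): arr[3]=12 > arr[4]=1
(3, 5): arr[3]=12 > arr[5]=11

Total inversions: 7

The array has 7 inversion(s): (0,1), (0,2), (0,4), (1,2), (1,4), (3,4), (3,5). Each pair (i,j) satisfies i < j and arr[i] > arr[j].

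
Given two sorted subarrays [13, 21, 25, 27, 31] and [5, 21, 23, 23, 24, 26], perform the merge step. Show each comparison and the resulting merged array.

Merging process:

Compare 13 vs 5: take 5 from right. Merged: [5]
Compare 13 vs 21: take 13 from left. Merged: [5, 13]
Compare 21 vs 21: take 21 from left. Merged: [5, 13, 21]
Compare 25 vs 21: take 21 from right. Merged: [5, 13, 21, 21]
Compare 25 vs 23: take 23 from right. Merged: [5, 13, 21, 21, 23]
Compare 25 vs 23: take 23 from right. Merged: [5, 13, 21, 21, 23, 23]
Compare 25 vs 24: take 24 from right. Merged: [5, 13, 21, 21, 23, 23, 24]
Compare 25 vs 26: take 25 from left. Merged: [5, 13, 21, 21, 23, 23, 24, 25]
Compare 27 vs 26: take 26 from right. Merged: [5, 13, 21, 21, 23, 23, 24, 25, 26]
Append remaining from left: [27, 31]. Merged: [5, 13, 21, 21, 23, 23, 24, 25, 26, 27, 31]

Final merged array: [5, 13, 21, 21, 23, 23, 24, 25, 26, 27, 31]
Total comparisons: 9

The merged array is [5, 13, 21, 21, 23, 23, 24, 25, 26, 27, 31], requiring 9 comparisons. The merge step runs in O(n) time where n is the total number of elements.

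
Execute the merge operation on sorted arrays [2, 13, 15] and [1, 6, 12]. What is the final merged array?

Merging process:

Compare 2 vs 1: take 1 from right. Merged: [1]
Compare 2 vs 6: take 2 from left. Merged: [1, 2]
Compare 13 vs 6: take 6 from right. Merged: [1, 2, 6]
Compare 13 vs 12: take 12 from right. Merged: [1, 2, 6, 12]
Append remaining from left: [13, 15]. Merged: [1, 2, 6, 12, 13, 15]

Final merged array: [1, 2, 6, 12, 13, 15]
Total comparisons: 4

The merged array is [1, 2, 6, 12, 13, 15], requiring 4 comparisons. The merge step runs in O(n) time where n is the total number of elements.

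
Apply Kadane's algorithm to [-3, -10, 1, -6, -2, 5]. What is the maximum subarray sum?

Using Kadane's algorithm on [-3, -10, 1, -6, -2, 5]:

Scanning through the array:
Position 1 (value -10): max_ending_here = -10, max_so_far = -3
Position 2 (value 1): max_ending_here = 1, max_so_far = 1
Position 3 (value -6): max_ending_here = -5, max_so_far = 1
Position 4 (value -2): max_ending_here = -2, max_so_far = 1
Position 5 (value 5): max_ending_here = 5, max_so_far = 5

Maximum subarray: [5]
Maximum sum: 5

The maximum subarray is [5] with sum 5. This subarray runs from index 5 to index 5.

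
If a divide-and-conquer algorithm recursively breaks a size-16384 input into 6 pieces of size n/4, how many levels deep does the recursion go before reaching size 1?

For divide and conquer with division factor 4:

Problem sizes at each level:
Level 0: 16384
Level 1: 4096
Level 2: 1024
Level 3: 256
Level 4: 64
Level 5: 16
Level 6: 4
Level 7: 1

The root is level 0 and the size-1 base case is level 7 (the tree spans levels 0 through 7, i.e. 8 levels counting the root), so the depth is the number of divisions: log_4(16384) = 7

The recursion tree depth is log_4(16384) = 7. At each level, the problem size is divided by 4, so it takes 7 divisions to reduce to a base case of size 1. The algorithm makes 6 recursive calls at each level.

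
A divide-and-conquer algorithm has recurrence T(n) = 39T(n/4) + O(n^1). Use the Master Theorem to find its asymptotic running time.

Master Theorem for T(n) = 39T(n/4) + O(n^1):

a = 39, b = 4, c = 1
log_b(a) = log_4(39) = 2.6427

Case 1: c = 1 < log_4(39) = 2.6427
T(n) = O(n^(log_4 39))

For T(n) = 39T(n/4) + O(n^1): log_4(39) = 2.6427. This is Case 1 of the Master Theorem (c < log_b(a), work dominated by leaves), giving O(n^(log_4 39)).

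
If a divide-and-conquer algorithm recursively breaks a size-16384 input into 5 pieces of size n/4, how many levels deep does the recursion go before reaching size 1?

For divide and conquer with division factor 4:

Problem sizes at each level:
Level 0: 16384
Level 1: 4096
Level 2: 1024
Level 3: 256
Level 4: 64
Level 5: 16
Level 6: 4
Level 7: 1

The root is level 0 and the size-1 base case is level 7 (the tree spans levels 0 through 7, i.e. 8 levels counting the root), so the depth is the number of divisions: log_4(16384) = 7

The recursion tree depth is log_4(16384) = 7. At each level, the problem size is divided by 4, so it takes 7 divisions to reduce to a base case of size 1. The algorithm makes 5 recursive calls at each level.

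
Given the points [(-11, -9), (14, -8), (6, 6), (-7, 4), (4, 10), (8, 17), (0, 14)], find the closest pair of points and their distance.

Computing all pairwise distances among 7 points:

d((-11, -9), (14, -8)) = 25.02
d((-11, -9), (6, 6)) = 22.6716
d((-11, -9), (-7, 4)) = 13.6015
d((-11, -9), (4, 10)) = 24.2074
d((-11, -9), (8, 17)) = 32.2025
d((-11, -9), (0, 14)) = 25.4951
d((14, -8), (6, 6)) = 16.1245
d((14, -8), (-7, 4)) = 24.1868
d((14, -8), (4, 10)) = 20.5913
d((14, -8), (8, 17)) = 25.7099
d((14, -8), (0, 14)) = 26.0768
d((6, 6), (-7, 4)) = 13.1529
d((6, 6), (4, 10)) = 4.4721 <-- minimum
d((6, 6), (8, 17)) = 11.1803
d((6, 6), (0, 14)) = 10.0
d((-7, 4), (4, 10)) = 12.53
d((-7, 4), (8, 17)) = 19.8494
d((-7, 4), (0, 14)) = 12.2066
d((4, 10), (8, 17)) = 8.0623
d((4, 10), (0, 14)) = 5.6569
d((8, 17), (0, 14)) = 8.544

Closest pair: (6, 6) and (4, 10) with distance 4.4721

The closest pair is (6, 6) and (4, 10) with Euclidean distance 4.4721. For 7 points, brute-force pairwise comparison is shown above. For large n, the divide-and-conquer algorithm (sort by x, recurse on halves, check the dividing strip) achieves O(n log n).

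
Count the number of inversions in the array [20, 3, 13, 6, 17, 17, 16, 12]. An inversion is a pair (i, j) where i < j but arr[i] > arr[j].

Finding inversions in [20, 3, 13, 6, 17, 17, 16, 12]:

(0, 1): arr[0]=20 > arr[1]=3
(0, 2): arr[0]=20 > arr[2]=13
(0, 3): arr[0]=20 > arr[3]=6
(0, 4): arr[0]=20 > arr[4]=17
(0, 5): arr[0]=20 > arr[5]=17
(0, 6): arr[0]=20 > arr[6]=16
(0, 7): arr[0]=20 > arr[7]=12
(2, 3): arr[2]=13 > arr[3]=6
(2, 7): arr[2]=13 > arr[7]=12
(4, 6): arr[4]=17 > arr[6]=16
(4, 7): arr[4]=17 > arr[7]=12
(5, 6): arr[5]=17 > arr[6]=16
(5, 7): arr[5]=17 > arr[7]=12
(6, 7): arr[6]=16 > arr[7]=12

Total inversions: 14

The array has 14 inversion(s): (0,1), (0,2), (0,3), (0,4), (0,5), (0,6), (0,7), (2,3), (2,7), (4,6), (4,7), (5,6), (5,7), (6,7). Each pair (i,j) satisfies i < j and arr[i] > arr[j].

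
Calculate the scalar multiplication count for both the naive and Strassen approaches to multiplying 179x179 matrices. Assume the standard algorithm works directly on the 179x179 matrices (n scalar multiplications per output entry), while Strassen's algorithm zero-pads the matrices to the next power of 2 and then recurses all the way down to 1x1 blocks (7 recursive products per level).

Matrix multiplication for 179x179 matrices:

Strassen's algorithm requires power-of-2 dimensions. Pad 179x179 to 256x256 (next power of 2).

Standard algorithm: 179^3 = 5735339 multiplications
Strassen's algorithm: 7^(log2(256)) = 7^8 = 5764801 multiplications
Difference: 5735339 - 5764801 = -29462 (Strassen uses MORE here due to padding overhead — for small or just-over-power-of-2 n, padding can outweigh the per-level savings)

Standard: 5735339 multiplications (179^3). Strassen: 5764801 multiplications (7^8, after padding to 256x256). Strassen reduces 8 recursive multiplications to 7 at each level.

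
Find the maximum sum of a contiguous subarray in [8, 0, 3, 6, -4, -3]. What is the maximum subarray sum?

Using Kadane's algorithm on [8, 0, 3, 6, -4, -3]:

Scanning through the array:
Position 1 (value 0): max_ending_here = 8, max_so_far = 8
Position 2 (value 3): max_ending_here = 11, max_so_far = 11
Position 3 (value 6): max_ending_here = 17, max_so_far = 17
Position 4 (value -4): max_ending_here = 13, max_so_far = 17
Position 5 (value -3): max_ending_here = 10, max_so_far = 17

Maximum subarray: [8, 0, 3, 6]
Maximum sum: 17

The maximum subarray is [8, 0, 3, 6] with sum 17. This subarray runs from index 0 to index 3.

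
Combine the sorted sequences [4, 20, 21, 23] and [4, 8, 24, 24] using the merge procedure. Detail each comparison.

Merging process:

Compare 4 vs 4: take 4 from left. Merged: [4]
Compare 20 vs 4: take 4 from right. Merged: [4, 4]
Compare 20 vs 8: take 8 from right. Merged: [4, 4, 8]
Compare 20 vs 24: take 20 from left. Merged: [4, 4, 8, 20]
Compare 21 vs 24: take 21 from left. Merged: [4, 4, 8, 20, 21]
Compare 23 vs 24: take 23 from left. Merged: [4, 4, 8, 20, 21, 23]
Append remaining from right: [24, 24]. Merged: [4, 4, 8, 20, 21, 23, 24, 24]

Final merged array: [4, 4, 8, 20, 21, 23, 24, 24]
Total comparisons: 6

The merged array is [4, 4, 8, 20, 21, 23, 24, 24], requiring 6 comparisons. The merge step runs in O(n) time where n is the total number of elements.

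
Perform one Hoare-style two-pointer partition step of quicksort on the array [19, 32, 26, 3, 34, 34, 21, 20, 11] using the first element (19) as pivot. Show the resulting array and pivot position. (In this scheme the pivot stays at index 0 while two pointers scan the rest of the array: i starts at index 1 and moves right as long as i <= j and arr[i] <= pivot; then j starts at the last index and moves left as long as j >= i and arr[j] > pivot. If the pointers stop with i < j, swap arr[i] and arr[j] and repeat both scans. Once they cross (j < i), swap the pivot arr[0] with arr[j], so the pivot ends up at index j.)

Hoare-style two-pointer partition with pivot = 19:

Initial array: [19, 32, 26, 3, 34, 34, 21, 20, 11]

Pointers start at i = 1, j = 8.
i stops at index 1 (arr[1]=32 > 19), j stops at index 8 (arr[8]=11 <= 19): swap arr[1] and arr[8], array becomes [19, 11, 26, 3, 34, 34, 21, 20, 32]
i stops at index 2 (arr[2]=26 > 19), j stops at index 3 (arr[3]=3 <= 19): swap arr[2] and arr[3], array becomes [19, 11, 3, 26, 34, 34, 21, 20, 32]
i ends at 3, j ends at 2: the pointers have crossed (j < i), so scanning stops.

Swap pivot arr[0] with arr[2] to place pivot at position 2: [3, 11, 19, 26, 34, 34, 21, 20, 32]
Pivot position: 2

After partitioning with pivot 19, the array becomes [3, 11, 19, 26, 34, 34, 21, 20, 32]. The pivot is placed at index 2. All elements to the left of the pivot are <= 19, and all elements to the right are > 19.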